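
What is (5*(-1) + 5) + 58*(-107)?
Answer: -6206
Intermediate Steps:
(5*(-1) + 5) + 58*(-107) = (-5 + 5) - 6206 = 0 - 6206 = -6206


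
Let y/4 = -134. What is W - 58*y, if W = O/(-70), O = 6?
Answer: 1088077/35 ≈ 31088.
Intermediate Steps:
y = -536 (y = 4*(-134) = -536)
W = -3/35 (W = 6/(-70) = 6*(-1/70) = -3/35 ≈ -0.085714)
W - 58*y = -3/35 - 58*(-536) = -3/35 + 31088 = 1088077/35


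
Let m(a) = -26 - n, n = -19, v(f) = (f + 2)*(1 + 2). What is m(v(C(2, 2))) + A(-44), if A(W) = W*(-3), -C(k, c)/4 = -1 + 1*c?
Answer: 125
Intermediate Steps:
C(k, c) = 4 - 4*c (C(k, c) = -4*(-1 + 1*c) = -4*(-1 + c) = 4 - 4*c)
v(f) = 6 + 3*f (v(f) = (2 + f)*3 = 6 + 3*f)
m(a) = -7 (m(a) = -26 - 1*(-19) = -26 + 19 = -7)
A(W) = -3*W
m(v(C(2, 2))) + A(-44) = -7 - 3*(-44) = -7 + 132 = 125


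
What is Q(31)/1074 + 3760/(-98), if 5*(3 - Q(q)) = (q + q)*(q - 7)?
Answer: -3389259/87710 ≈ -38.642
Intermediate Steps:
Q(q) = 3 - 2*q*(-7 + q)/5 (Q(q) = 3 - (q + q)*(q - 7)/5 = 3 - 2*q*(-7 + q)/5)
Q(31)/1074 + 3760/(-98) = (3 - ⅖*31² + (14/5)*31)/1074 + 3760/(-98) = (3 - ⅖*961 + 434/5)*(1/1074) + 3760*(-1/98) = (3 - 1922/5 + 434/5)*(1/1074) - 1880/49 = -1473/5*1/1074 - 1880/49 = -491/1790 - 1880/49 = -3389259/87710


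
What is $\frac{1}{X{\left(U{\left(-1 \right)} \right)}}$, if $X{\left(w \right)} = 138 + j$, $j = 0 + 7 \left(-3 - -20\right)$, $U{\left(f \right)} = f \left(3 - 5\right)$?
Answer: $\frac{1}{257} \approx 0.0038911$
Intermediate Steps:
$U{\left(f \right)} = - 2 f$ ($U{\left(f \right)} = f \left(-2\right) = - 2 f$)
$j = 119$ ($j = 0 + 7 \left(-3 + 20\right) = 0 + 7 \cdot 17 = 0 + 119 = 119$)
$X{\left(w \right)} = 257$ ($X{\left(w \right)} = 138 + 119 = 257$)
$\frac{1}{X{\left(U{\left(-1 \right)} \right)}} = \frac{1}{257}$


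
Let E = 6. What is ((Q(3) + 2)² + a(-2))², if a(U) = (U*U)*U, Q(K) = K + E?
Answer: 12769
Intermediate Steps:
Q(K) = 6 + K (Q(K) = K + 6 = 6 + K)
a(U) = U³ (a(U) = U²*U = U³)
((Q(3) + 2)² + a(-2))² = (((6 + 3) + 2)² + (-2)³)² = ((9 + 2)² - 8)² = (11² - 8)² = (121 - 8)² = 113² = 12769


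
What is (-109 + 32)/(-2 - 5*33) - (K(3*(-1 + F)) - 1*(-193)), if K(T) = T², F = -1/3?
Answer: -34826/167 ≈ -208.54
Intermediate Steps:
F = -⅓ (F = -1*⅓ = -⅓ ≈ -0.33333)
(-109 + 32)/(-2 - 5*33) - (K(3*(-1 + F)) - 1*(-193)) = (-109 + 32)/(-2 - 5*33) - ((3*(-1 - ⅓))² - 1*(-193)) = -77/(-2 - 165) - ((3*(-4/3))² + 193) = -77/(-167) - ((-4)² + 193) = -77*(-1/167) - (16 + 193) = 77/167 - 1*209 = 77/167 - 209 = -34826/167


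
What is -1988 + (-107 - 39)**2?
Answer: 19328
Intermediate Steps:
-1988 + (-107 - 39)**2 = -1988 + (-146)**2 = -1988 + 21316 = 19328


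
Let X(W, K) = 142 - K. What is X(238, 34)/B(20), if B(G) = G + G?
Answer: 27/10 ≈ 2.7000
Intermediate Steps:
B(G) = 2*G
X(238, 34)/B(20) = (142 - 1*34)/((2*20)) = (142 - 34)/40 = 108*(1/40) = 27/10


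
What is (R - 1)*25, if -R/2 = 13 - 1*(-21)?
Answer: -1725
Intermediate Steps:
R = -68 (R = -2*(13 - 1*(-21)) = -2*(13 + 21) = -2*34 = -68)
(R - 1)*25 = (-68 - 1)*25 = -69*25 = -1725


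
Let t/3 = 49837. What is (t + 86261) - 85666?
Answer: 150106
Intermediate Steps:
t = 149511 (t = 3*49837 = 149511)
(t + 86261) - 85666 = (149511 + 86261) - 85666 = 235772 - 85666 = 150106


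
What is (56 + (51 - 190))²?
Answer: 6889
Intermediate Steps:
(56 + (51 - 190))² = (56 - 139)² = (-83)² = 6889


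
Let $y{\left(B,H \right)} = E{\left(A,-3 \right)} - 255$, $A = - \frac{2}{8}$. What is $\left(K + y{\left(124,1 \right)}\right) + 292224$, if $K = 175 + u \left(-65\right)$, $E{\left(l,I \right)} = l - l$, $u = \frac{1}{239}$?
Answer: $\frac{69822351}{239} \approx 2.9214 \cdot 10^{5}$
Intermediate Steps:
$A = - \frac{1}{4}$ ($A = \left(-2\right) \frac{1}{8} = - \frac{1}{4} \approx -0.25$)
$u = \frac{1}{239} \approx 0.0041841$
$E{\left(l,I \right)} = 0$
$y{\left(B,H \right)} = -255$ ($y{\left(B,H \right)} = 0 - 255 = -255$)
$K = \frac{41760}{239}$ ($K = 175 + \frac{1}{239} \left(-65\right) = 175 - \frac{65}{239} = \frac{41760}{239} \approx 174.73$)
$\left(K + y{\left(124,1 \right)}\right) + 292224 = \left(\frac{41760}{239} - 255\right) + 292224 = - \frac{19185}{239} + 292224 = \frac{69822351}{239}$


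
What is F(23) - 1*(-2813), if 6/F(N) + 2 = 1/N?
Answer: 42149/15 ≈ 2809.9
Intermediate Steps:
F(N) = 6/(-2 + 1/N)
F(23) - 1*(-2813) = -6*23/(-1 + 2*23) - 1*(-2813) = -6*23/(-1 + 46) + 2813 = -6*23/45 + 2813 = -6*23*1/45 + 2813 = -46/15 + 2813 = 42149/15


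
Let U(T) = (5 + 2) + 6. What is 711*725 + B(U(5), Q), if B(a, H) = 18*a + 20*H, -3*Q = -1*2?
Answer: 1547167/3 ≈ 5.1572e+5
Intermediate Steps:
U(T) = 13 (U(T) = 7 + 6 = 13)
Q = ⅔ (Q = -(-1)*2/3 = -⅓*(-2) = ⅔ ≈ 0.66667)
711*725 + B(U(5), Q) = 711*725 + (18*13 + 20*(⅔)) = 515475 + (234 + 40/3) = 515475 + 742/3 = 1547167/3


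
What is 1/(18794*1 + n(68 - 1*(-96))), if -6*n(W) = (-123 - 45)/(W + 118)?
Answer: 141/2649968 ≈ 5.3208e-5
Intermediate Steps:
n(W) = 28/(118 + W) (n(W) = -(-123 - 45)/(6*(W + 118)) = -(-28)/(118 + W) = 28/(118 + W))
1/(18794*1 + n(68 - 1*(-96))) = 1/(18794*1 + 28/(118 + (68 - 1*(-96)))) = 1/(18794 + 28/(118 + (68 + 96))) = 1/(18794 + 28/(118 + 164)) = 1/(18794 + 28/282) = 1/(18794 + 28*(1/282)) = 1/(18794 + 14/141) = 1/(2649968/141) = 141/2649968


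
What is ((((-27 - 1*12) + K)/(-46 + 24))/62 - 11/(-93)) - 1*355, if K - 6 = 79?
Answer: -726157/2046 ≈ -354.92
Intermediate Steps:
K = 85 (K = 6 + 79 = 85)
((((-27 - 1*12) + K)/(-46 + 24))/62 - 11/(-93)) - 1*355 = ((((-27 - 1*12) + 85)/(-46 + 24))/62 - 11/(-93)) - 1*355 = ((((-27 - 12) + 85)/(-22))*(1/62) - 11*(-1/93)) - 355 = (((-39 + 85)*(-1/22))*(1/62) + 11/93) - 355 = ((46*(-1/22))*(1/62) + 11/93) - 355 = (-23/11*1/62 + 11/93) - 355 = (-23/682 + 11/93) - 355 = 173/2046 - 355 = -726157/2046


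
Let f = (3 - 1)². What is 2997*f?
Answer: 11988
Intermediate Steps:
f = 4 (f = 2² = 4)
2997*f = 2997*4 = 11988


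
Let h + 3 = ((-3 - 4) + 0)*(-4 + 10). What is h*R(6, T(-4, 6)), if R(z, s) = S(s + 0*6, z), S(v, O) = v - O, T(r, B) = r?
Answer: 450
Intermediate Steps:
R(z, s) = s - z (R(z, s) = (s + 0*6) - z = (s + 0) - z = s - z)
h = -45 (h = -3 + ((-3 - 4) + 0)*(-4 + 10) = -3 + (-7 + 0)*6 = -3 - 7*6 = -3 - 42 = -45)
h*R(6, T(-4, 6)) = -45*(-4 - 1*6) = -45*(-4 - 6) = -45*(-10) = 450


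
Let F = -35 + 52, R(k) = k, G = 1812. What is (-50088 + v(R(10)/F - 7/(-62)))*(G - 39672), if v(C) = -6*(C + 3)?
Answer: 999809870940/527 ≈ 1.8972e+9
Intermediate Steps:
F = 17
v(C) = -18 - 6*C (v(C) = -6*(3 + C) = -18 - 6*C)
(-50088 + v(R(10)/F - 7/(-62)))*(G - 39672) = (-50088 + (-18 - 6*(10/17 - 7/(-62))))*(1812 - 39672) = (-50088 + (-18 - 6*(10*(1/17) - 7*(-1/62))))*(-37860) = (-50088 + (-18 - 6*(10/17 + 7/62)))*(-37860) = (-50088 + (-18 - 6*739/1054))*(-37860) = (-50088 + (-18 - 2217/527))*(-37860) = (-50088 - 11703/527)*(-37860) = -26408079/527*(-37860) = 999809870940/527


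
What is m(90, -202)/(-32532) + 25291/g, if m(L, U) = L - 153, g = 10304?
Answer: 9802571/3990592 ≈ 2.4564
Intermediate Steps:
m(L, U) = -153 + L
m(90, -202)/(-32532) + 25291/g = (-153 + 90)/(-32532) + 25291/10304 = -63*(-1/32532) + 25291*(1/10304) = 21/10844 + 3613/1472 = 9802571/3990592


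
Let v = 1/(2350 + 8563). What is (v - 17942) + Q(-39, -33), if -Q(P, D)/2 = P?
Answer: -194949831/10913 ≈ -17864.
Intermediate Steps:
Q(P, D) = -2*P
v = 1/10913 ≈ 9.1634e-5
(v - 17942) + Q(-39, -33) = (1/10913 - 17942) - 2*(-39) = -195801045/10913 + 78 = -194949831/10913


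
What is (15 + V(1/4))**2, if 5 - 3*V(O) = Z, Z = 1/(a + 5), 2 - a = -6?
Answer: 421201/1521 ≈ 276.92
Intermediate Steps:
a = 8 (a = 2 - 1*(-6) = 2 + 6 = 8)
Z = 1/13 (Z = 1/(8 + 5) = 1/13 ≈ 0.076923)
V(O) = 64/39 (V(O) = 5/3 - 1/3*1/13 = 5/3 - 1/39 = 64/39)
(15 + V(1/4))**2 = (15 + 64/39)**2 = (649/39)**2 = 421201/1521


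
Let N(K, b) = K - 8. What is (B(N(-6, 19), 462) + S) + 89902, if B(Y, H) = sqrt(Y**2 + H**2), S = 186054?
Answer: 275956 + 14*sqrt(1090) ≈ 2.7642e+5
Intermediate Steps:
N(K, b) = -8 + K
B(Y, H) = sqrt(H**2 + Y**2)
(B(N(-6, 19), 462) + S) + 89902 = (sqrt(462**2 + (-8 - 6)**2) + 186054) + 89902 = (sqrt(213444 + (-14)**2) + 186054) + 89902 = (sqrt(213444 + 196) + 186054) + 89902 = (sqrt(213640) + 186054) + 89902 = (14*sqrt(1090) + 186054) + 89902 = (186054 + 14*sqrt(1090)) + 89902 = 275956 + 14*sqrt(1090)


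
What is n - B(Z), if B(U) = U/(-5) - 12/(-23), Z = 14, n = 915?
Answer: 105487/115 ≈ 917.28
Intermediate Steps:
B(U) = 12/23 - U/5 (B(U) = U*(-1/5) - 12*(-1/23) = -U/5 + 12/23 = 12/23 - U/5)
n - B(Z) = 915 - (12/23 - 1/5*14) = 915 - (12/23 - 14/5) = 915 - 1*(-262/115) = 915 + 262/115 = 105487/115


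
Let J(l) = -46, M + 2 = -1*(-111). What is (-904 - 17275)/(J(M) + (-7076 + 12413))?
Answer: -18179/5291 ≈ -3.4358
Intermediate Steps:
M = 109 (M = -2 - 1*(-111) = -2 + 111 = 109)
(-904 - 17275)/(J(M) + (-7076 + 12413)) = (-904 - 17275)/(-46 + (-7076 + 12413)) = -18179/(-46 + 5337) = -18179/5291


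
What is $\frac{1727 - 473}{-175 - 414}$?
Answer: $- \frac{66}{31} \approx -2.129$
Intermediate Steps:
$\frac{1727 - 473}{-175 - 414} = \frac{1254}{-589} = 1254 \left(- \frac{1}{589}\right) = - \frac{66}{31}$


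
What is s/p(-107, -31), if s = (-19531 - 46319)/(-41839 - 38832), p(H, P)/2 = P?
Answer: -32925/2500801 ≈ -0.013166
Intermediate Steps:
p(H, P) = 2*P
s = 65850/80671 (s = -65850/(-80671) = -65850*(-1/80671) = 65850/80671 ≈ 0.81628)
s/p(-107, -31) = 65850/(80671*((2*(-31)))) = (65850/80671)/(-62) = (65850/80671)*(-1/62) = -32925/2500801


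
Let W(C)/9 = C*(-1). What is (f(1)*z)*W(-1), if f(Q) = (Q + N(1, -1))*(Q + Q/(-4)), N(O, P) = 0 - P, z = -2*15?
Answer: -405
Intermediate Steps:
z = -30
W(C) = -9*C (W(C) = 9*(C*(-1)) = 9*(-C) = -9*C)
N(O, P) = -P
f(Q) = 3*Q*(1 + Q)/4 (f(Q) = (Q - 1*(-1))*(Q + Q/(-4)) = (Q + 1)*(Q + Q*(-1/4)) = (1 + Q)*(Q - Q/4) = (1 + Q)*(3*Q/4) = 3*Q*(1 + Q)/4)
(f(1)*z)*W(-1) = (((3/4)*1*(1 + 1))*(-30))*(-9*(-1)) = (((3/4)*1*2)*(-30))*9 = ((3/2)*(-30))*9 = -45*9 = -405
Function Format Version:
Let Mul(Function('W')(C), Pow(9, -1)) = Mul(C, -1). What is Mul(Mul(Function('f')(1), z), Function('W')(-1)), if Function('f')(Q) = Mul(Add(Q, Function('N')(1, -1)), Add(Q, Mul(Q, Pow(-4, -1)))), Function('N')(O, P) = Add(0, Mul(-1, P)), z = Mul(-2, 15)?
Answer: -405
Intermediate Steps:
z = -30
Function('W')(C) = Mul(-9, C) (Function('W')(C) = Mul(9, Mul(C, -1)) = Mul(9, Mul(-1, C)) = Mul(-9, C))
Function('N')(O, P) = Mul(-1, P)
Function('f')(Q) = Mul(Rational(3, 4), Q, Add(1, Q)) (Function('f')(Q) = Mul(Add(Q, Mul(-1, -1)), Add(Q, Mul(Q, Pow(-4, -1)))) = Mul(Add(Q, 1), Add(Q, Mul(Q, Rational(-1, 4)))) = Mul(Add(1, Q), Add(Q, Mul(Rational(-1, 4), Q))) = Mul(Add(1, Q), Mul(Rational(3, 4), Q)) = Mul(Rational(3, 4), Q, Add(1, Q)))
Mul(Mul(Function('f')(1), z), Function('W')(-1)) = Mul(Mul(Mul(Rational(3, 4), 1, Add(1, 1)), -30), Mul(-9, -1)) = Mul(Mul(Mul(Rational(3, 4), 1, 2), -30), 9) = Mul(Mul(Rational(3, 2), -30), 9) = Mul(-45, 9) = -405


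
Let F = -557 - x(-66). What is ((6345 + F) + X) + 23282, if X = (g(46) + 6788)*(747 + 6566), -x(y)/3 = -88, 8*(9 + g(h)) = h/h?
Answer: 396836377/8 ≈ 4.9605e+7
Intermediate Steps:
g(h) = -71/8 (g(h) = -9 + (h/h)/8 = -9 + (1/8)*1 = -9 + 1/8 = -71/8)
x(y) = 264 (x(y) = -3*(-88) = 264)
X = 396605929/8 (X = (-71/8 + 6788)*(747 + 6566) = (54233/8)*7313 = 396605929/8 ≈ 4.9576e+7)
F = -821 (F = -557 - 1*264 = -557 - 264 = -821)
((6345 + F) + X) + 23282 = ((6345 - 821) + 396605929/8) + 23282 = (5524 + 396605929/8) + 23282 = 396650121/8 + 23282 = 396836377/8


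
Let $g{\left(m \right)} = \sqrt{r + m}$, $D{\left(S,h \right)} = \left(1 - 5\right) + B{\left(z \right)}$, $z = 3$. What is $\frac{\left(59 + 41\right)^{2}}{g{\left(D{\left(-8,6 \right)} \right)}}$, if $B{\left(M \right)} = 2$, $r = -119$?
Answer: $- \frac{10000 i}{11} \approx - 909.09 i$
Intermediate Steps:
$D{\left(S,h \right)} = -2$ ($D{\left(S,h \right)} = \left(1 - 5\right) + 2 = -4 + 2 = -2$)
$g{\left(m \right)} = \sqrt{-119 + m}$
$\frac{\left(59 + 41\right)^{2}}{g{\left(D{\left(-8,6 \right)} \right)}} = \frac{\left(59 + 41\right)^{2}}{\sqrt{-119 - 2}} = \frac{100^{2}}{\sqrt{-121}} = \frac{10000}{11 i} = 10000 \left(- \frac{i}{11}\right) = - \frac{10000 i}{11}$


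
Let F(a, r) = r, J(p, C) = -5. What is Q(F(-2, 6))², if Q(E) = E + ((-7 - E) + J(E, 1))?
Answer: 144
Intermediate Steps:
Q(E) = -12 (Q(E) = E + ((-7 - E) - 5) = E + (-12 - E) = -12)
Q(F(-2, 6))² = (-12)² = 144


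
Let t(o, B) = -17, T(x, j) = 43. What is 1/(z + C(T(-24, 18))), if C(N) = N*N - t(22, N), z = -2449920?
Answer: -1/2448054 ≈ -4.0849e-7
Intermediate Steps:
C(N) = 17 + N² (C(N) = N*N - 1*(-17) = N² + 17 = 17 + N²)
1/(z + C(T(-24, 18))) = 1/(-2449920 + (17 + 43²)) = 1/(-2449920 + (17 + 1849)) = 1/(-2449920 + 1866) = 1/(-2448054) = -1/2448054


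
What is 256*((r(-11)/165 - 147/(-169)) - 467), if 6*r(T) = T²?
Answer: -907261568/7605 ≈ -1.1930e+5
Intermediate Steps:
r(T) = T²/6
256*((r(-11)/165 - 147/(-169)) - 467) = 256*((((⅙)*(-11)²)/165 - 147/(-169)) - 467) = 256*((((⅙)*121)*(1/165) - 147*(-1/169)) - 467) = 256*(((121/6)*(1/165) + 147/169) - 467) = 256*((11/90 + 147/169) - 467) = 256*(15089/15210 - 467) = 256*(-7087981/15210) = -907261568/7605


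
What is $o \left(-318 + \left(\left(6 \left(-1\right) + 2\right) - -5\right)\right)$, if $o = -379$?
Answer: $120143$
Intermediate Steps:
$o \left(-318 + \left(\left(6 \left(-1\right) + 2\right) - -5\right)\right) = - 379 \left(-318 + \left(\left(6 \left(-1\right) + 2\right) - -5\right)\right) = - 379 \left(-318 + \left(\left(-6 + 2\right) + 5\right)\right) = - 379 \left(-318 + \left(-4 + 5\right)\right) = - 379 \left(-318 + 1\right) = \left(-379\right) \left(-317\right) = 120143$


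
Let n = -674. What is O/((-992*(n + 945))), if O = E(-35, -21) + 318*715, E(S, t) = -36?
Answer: -113667/134416 ≈ -0.84564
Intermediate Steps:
O = 227334 (O = -36 + 318*715 = -36 + 227370 = 227334)
O/((-992*(n + 945))) = 227334/((-992*(-674 + 945))) = 227334/((-992*271)) = 227334/(-268832) = 227334*(-1/268832) = -113667/134416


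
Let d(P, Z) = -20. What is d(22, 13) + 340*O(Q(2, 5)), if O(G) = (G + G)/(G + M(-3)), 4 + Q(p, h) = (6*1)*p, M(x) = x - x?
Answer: 660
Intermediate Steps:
M(x) = 0
Q(p, h) = -4 + 6*p (Q(p, h) = -4 + (6*1)*p = -4 + 6*p)
O(G) = 2 (O(G) = (G + G)/(G + 0) = (2*G)/G = 2)
d(22, 13) + 340*O(Q(2, 5)) = -20 + 340*2 = -20 + 680 = 660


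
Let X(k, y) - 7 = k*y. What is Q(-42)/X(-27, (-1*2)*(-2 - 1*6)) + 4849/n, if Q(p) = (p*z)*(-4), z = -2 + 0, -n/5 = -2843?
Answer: 1367413/1208275 ≈ 1.1317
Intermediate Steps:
n = 14215 (n = -5*(-2843) = 14215)
z = -2
Q(p) = 8*p (Q(p) = (p*(-2))*(-4) = -2*p*(-4) = 8*p)
X(k, y) = 7 + k*y
Q(-42)/X(-27, (-1*2)*(-2 - 1*6)) + 4849/n = (8*(-42))/(7 - 27*(-1*2)*(-2 - 1*6)) + 4849/14215 = -336/(7 - (-54)*(-2 - 6)) + 4849*(1/14215) = -336/(7 - (-54)*(-8)) + 4849/14215 = -336/(7 - 27*16) + 4849/14215 = -336/(7 - 432) + 4849/14215 = -336/(-425) + 4849/14215 = -336*(-1/425) + 4849/14215 = 336/425 + 4849/14215 = 1367413/1208275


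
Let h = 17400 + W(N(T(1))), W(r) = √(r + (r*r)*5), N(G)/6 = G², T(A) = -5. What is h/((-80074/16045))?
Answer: -139591500/40037 - 80225*√4506/80074 ≈ -3553.8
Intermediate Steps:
N(G) = 6*G²
W(r) = √(r + 5*r²) (W(r) = √(r + r²*5) = √(r + 5*r²))
h = 17400 + 5*√4506 (h = 17400 + √((6*(-5)²)*(1 + 5*(6*(-5)²))) = 17400 + √((6*25)*(1 + 5*(6*25))) = 17400 + √(150*(1 + 5*150)) = 17400 + √(150*(1 + 750)) = 17400 + √(150*751) = 17400 + √112650 = 17400 + 5*√4506 ≈ 17736.)
h/((-80074/16045)) = (17400 + 5*√4506)/((-80074/16045)) = (17400 + 5*√4506)/((-80074*1/16045)) = (17400 + 5*√4506)/(-80074/16045) = (17400 + 5*√4506)*(-16045/80074) = -139591500/40037 - 80225*√4506/80074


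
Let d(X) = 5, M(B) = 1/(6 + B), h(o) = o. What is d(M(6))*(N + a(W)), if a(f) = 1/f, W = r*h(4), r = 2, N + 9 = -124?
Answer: -5315/8 ≈ -664.38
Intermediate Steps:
N = -133 (N = -9 - 124 = -133)
W = 8 (W = 2*4 = 8)
d(M(6))*(N + a(W)) = 5*(-133 + 1/8) = 5*(-133 + ⅛) = 5*(-1063/8) = -5315/8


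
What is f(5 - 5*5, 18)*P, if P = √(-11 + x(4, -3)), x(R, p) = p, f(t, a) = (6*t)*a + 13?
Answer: -2147*I*√14 ≈ -8033.3*I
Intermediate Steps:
f(t, a) = 13 + 6*a*t (f(t, a) = 6*a*t + 13 = 13 + 6*a*t)
P = I*√14 (P = √(-11 - 3) = √(-14) = I*√14 ≈ 3.7417*I)
f(5 - 5*5, 18)*P = (13 + 6*18*(5 - 5*5))*(I*√14) = (13 + 6*18*(5 - 25))*(I*√14) = (13 + 6*18*(-20))*(I*√14) = (13 - 2160)*(I*√14) = -2147*I*√14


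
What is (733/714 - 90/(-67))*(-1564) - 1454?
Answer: -7260844/1407 ≈ -5160.5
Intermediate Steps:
(733/714 - 90/(-67))*(-1564) - 1454 = (733*(1/714) - 90*(-1/67))*(-1564) - 1454 = (733/714 + 90/67)*(-1564) - 1454 = (113371/47838)*(-1564) - 1454 = -5215066/1407 - 1454 = -7260844/1407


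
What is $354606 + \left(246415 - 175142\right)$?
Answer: $425879$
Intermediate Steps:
$354606 + \left(246415 - 175142\right) = 354606 + 71273 = 425879$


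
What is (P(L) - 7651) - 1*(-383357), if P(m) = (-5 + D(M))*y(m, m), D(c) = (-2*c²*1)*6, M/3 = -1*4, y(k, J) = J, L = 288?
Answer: -123398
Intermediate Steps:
M = -12 (M = 3*(-1*4) = 3*(-4) = -12)
D(c) = -12*c² (D(c) = -2*c²*6 = -12*c²)
P(m) = -1733*m (P(m) = (-5 - 12*(-12)²)*m = (-5 - 12*144)*m = (-5 - 1728)*m = -1733*m)
(P(L) - 7651) - 1*(-383357) = (-1733*288 - 7651) - 1*(-383357) = (-499104 - 7651) + 383357 = -506755 + 383357 = -123398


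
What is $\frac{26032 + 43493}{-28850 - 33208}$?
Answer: $- \frac{23175}{20686} \approx -1.1203$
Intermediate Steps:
$\frac{26032 + 43493}{-28850 - 33208} = \frac{69525}{-62058} = 69525 \left(- \frac{1}{62058}\right) = - \frac{23175}{20686}$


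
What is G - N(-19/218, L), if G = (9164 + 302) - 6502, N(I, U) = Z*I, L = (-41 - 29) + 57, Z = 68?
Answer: 323722/109 ≈ 2969.9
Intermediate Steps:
L = -13 (L = -70 + 57 = -13)
N(I, U) = 68*I
G = 2964 (G = 9466 - 6502 = 2964)
G - N(-19/218, L) = 2964 - 68*(-19/218) = 2964 - 68*(-19*1/218) = 2964 - 68*(-19)/218 = 2964 - 1*(-646/109) = 2964 + 646/109 = 323722/109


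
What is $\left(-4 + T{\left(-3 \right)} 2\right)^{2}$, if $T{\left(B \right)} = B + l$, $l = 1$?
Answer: $64$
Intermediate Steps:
$T{\left(B \right)} = 1 + B$ ($T{\left(B \right)} = B + 1 = 1 + B$)
$\left(-4 + T{\left(-3 \right)} 2\right)^{2} = \left(-4 + \left(1 - 3\right) 2\right)^{2} = \left(-4 - 4\right)^{2} = \left(-8\right)^{2} = 64$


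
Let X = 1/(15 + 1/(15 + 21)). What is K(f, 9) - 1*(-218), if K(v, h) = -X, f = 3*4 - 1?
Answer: 117902/541 ≈ 217.93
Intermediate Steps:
f = 11 (f = 12 - 1 = 11)
X = 36/541 (X = 1/(15 + 1/36) = 1/(541/36) = 36/541 ≈ 0.066543)
K(v, h) = -36/541 (K(v, h) = -1*36/541 = -36/541)
K(f, 9) - 1*(-218) = -36/541 - 1*(-218) = -36/541 + 218 = 117902/541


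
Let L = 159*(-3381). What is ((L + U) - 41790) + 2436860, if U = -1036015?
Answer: 821476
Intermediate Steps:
L = -537579
((L + U) - 41790) + 2436860 = ((-537579 - 1036015) - 41790) + 2436860 = (-1573594 - 41790) + 2436860 = -1615384 + 2436860 = 821476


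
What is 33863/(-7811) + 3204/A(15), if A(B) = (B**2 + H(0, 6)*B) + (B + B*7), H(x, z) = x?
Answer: 4447903/898265 ≈ 4.9517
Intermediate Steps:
A(B) = B**2 + 8*B (A(B) = (B**2 + 0*B) + (B + B*7) = (B**2 + 0) + (B + 7*B) = B**2 + 8*B)
33863/(-7811) + 3204/A(15) = 33863/(-7811) + 3204/((15*(8 + 15))) = 33863*(-1/7811) + 3204/((15*23)) = -33863/7811 + 3204/345 = -33863/7811 + 3204*(1/345) = -33863/7811 + 1068/115 = 4447903/898265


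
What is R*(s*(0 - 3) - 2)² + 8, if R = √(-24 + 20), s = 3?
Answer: 8 + 242*I ≈ 8.0 + 242.0*I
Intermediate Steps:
R = 2*I (R = √(-4) = 2*I ≈ 2.0*I)
R*(s*(0 - 3) - 2)² + 8 = (2*I)*(3*(0 - 3) - 2)² + 8 = (2*I)*(3*(-3) - 2)² + 8 = (2*I)*(-9 - 2)² + 8 = (2*I)*(-11)² + 8 = (2*I)*121 + 8 = 242*I + 8 = 8 + 242*I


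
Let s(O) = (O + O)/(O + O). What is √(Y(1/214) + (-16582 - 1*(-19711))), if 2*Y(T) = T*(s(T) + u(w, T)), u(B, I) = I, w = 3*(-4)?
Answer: √573183166/428 ≈ 55.938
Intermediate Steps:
s(O) = 1 (s(O) = (2*O)/((2*O)) = (2*O)*(1/(2*O)) = 1)
w = -12
Y(T) = T*(1 + T)/2 (Y(T) = (T*(1 + T))/2 = T*(1 + T)/2)
√(Y(1/214) + (-16582 - 1*(-19711))) = √((½)*(1 + 1/214)/214 + (-16582 - 1*(-19711))) = √((½)*(1/214)*(1 + 1/214) + (-16582 + 19711)) = √((½)*(1/214)*(215/214) + 3129) = √(215/91592 + 3129) = √(286591583/91592) = √573183166/428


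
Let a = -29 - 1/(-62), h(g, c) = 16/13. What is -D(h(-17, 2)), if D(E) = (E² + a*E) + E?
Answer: 172504/5239 ≈ 32.927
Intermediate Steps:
h(g, c) = 16/13 (h(g, c) = 16*(1/13) = 16/13)
a = -1797/62 (a = -29 - 1*(-1/62) = -29 + 1/62 = -1797/62 ≈ -28.984)
D(E) = E² - 1735*E/62 (D(E) = (E² - 1797*E/62) + E = E² - 1735*E/62)
-D(h(-17, 2)) = -16*(-1735 + 62*(16/13))/(62*13) = -16*(-1735 + 992/13)/(62*13) = -16*(-21563)/(62*13*13) = -1*(-172504/5239) = 172504/5239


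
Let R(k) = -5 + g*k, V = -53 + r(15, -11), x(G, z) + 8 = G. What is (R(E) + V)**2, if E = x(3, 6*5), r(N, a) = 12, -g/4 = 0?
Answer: 2116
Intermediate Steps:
g = 0 (g = -4*0 = 0)
x(G, z) = -8 + G
V = -41 (V = -53 + 12 = -41)
E = -5 (E = -8 + 3 = -5)
R(k) = -5 (R(k) = -5 + 0*k = -5 + 0 = -5)
(R(E) + V)**2 = (-5 - 41)**2 = (-46)**2 = 2116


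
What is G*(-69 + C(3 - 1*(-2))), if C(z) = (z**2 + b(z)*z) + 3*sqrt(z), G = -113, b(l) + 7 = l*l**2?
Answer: -61698 - 339*sqrt(5) ≈ -62456.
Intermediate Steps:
b(l) = -7 + l**3 (b(l) = -7 + l*l**2 = -7 + l**3)
C(z) = z**2 + 3*sqrt(z) + z*(-7 + z**3) (C(z) = (z**2 + (-7 + z**3)*z) + 3*sqrt(z) = (z**2 + z*(-7 + z**3)) + 3*sqrt(z) = z**2 + 3*sqrt(z) + z*(-7 + z**3))
G*(-69 + C(3 - 1*(-2))) = -113*(-69 + ((3 - 1*(-2))**2 + 3*sqrt(3 - 1*(-2)) + (3 - 1*(-2))*(-7 + (3 - 1*(-2))**3))) = -113*(-69 + ((3 + 2)**2 + 3*sqrt(3 + 2) + (3 + 2)*(-7 + (3 + 2)**3))) = -113*(-69 + (5**2 + 3*sqrt(5) + 5*(-7 + 5**3))) = -113*(-69 + (25 + 3*sqrt(5) + 5*(-7 + 125))) = -113*(-69 + (25 + 3*sqrt(5) + 5*118)) = -113*(-69 + (25 + 3*sqrt(5) + 590)) = -113*(-69 + (615 + 3*sqrt(5))) = -113*(546 + 3*sqrt(5)) = -61698 - 339*sqrt(5)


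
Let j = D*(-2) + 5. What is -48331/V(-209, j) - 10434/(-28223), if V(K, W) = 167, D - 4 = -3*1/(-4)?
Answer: -8157505/28223 ≈ -289.04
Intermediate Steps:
D = 19/4 (D = 4 - 3*1/(-4) = 4 - 3*(-1/4) = 4 + 3/4 = 19/4 ≈ 4.7500)
j = -9/2 (j = (19/4)*(-2) + 5 = -19/2 + 5 = -9/2 ≈ -4.5000)
-48331/V(-209, j) - 10434/(-28223) = -48331/167 - 10434/(-28223) = -48331*1/167 - 10434*(-1/28223) = -48331/167 + 10434/28223 = -8157505/28223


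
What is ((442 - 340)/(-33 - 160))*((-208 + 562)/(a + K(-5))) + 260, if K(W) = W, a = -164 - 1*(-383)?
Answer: 5351206/20651 ≈ 259.13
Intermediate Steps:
a = 219 (a = -164 + 383 = 219)
((442 - 340)/(-33 - 160))*((-208 + 562)/(a + K(-5))) + 260 = ((442 - 340)/(-33 - 160))*((-208 + 562)/(219 - 5)) + 260 = (102/(-193))*(354/214) + 260 = (102*(-1/193))*(354*(1/214)) + 260 = -102/193*177/107 + 260 = -18054/20651 + 260 = 5351206/20651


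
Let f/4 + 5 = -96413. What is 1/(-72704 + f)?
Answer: -1/458376 ≈ -2.1816e-6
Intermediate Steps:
f = -385672 (f = -20 + 4*(-96413) = -20 - 385652 = -385672)
1/(-72704 + f) = 1/(-72704 - 385672) = 1/(-458376) = -1/458376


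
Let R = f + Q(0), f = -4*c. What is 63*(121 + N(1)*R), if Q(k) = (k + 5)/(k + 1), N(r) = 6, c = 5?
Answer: 1953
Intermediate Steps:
f = -20 (f = -4*5 = -20)
Q(k) = (5 + k)/(1 + k)
R = -15 (R = -20 + (5 + 0)/(1 + 0) = -20 + 5/1 = -20 + 1*5 = -20 + 5 = -15)
63*(121 + N(1)*R) = 63*(121 + 6*(-15)) = 63*(121 - 90) = 63*31 = 1953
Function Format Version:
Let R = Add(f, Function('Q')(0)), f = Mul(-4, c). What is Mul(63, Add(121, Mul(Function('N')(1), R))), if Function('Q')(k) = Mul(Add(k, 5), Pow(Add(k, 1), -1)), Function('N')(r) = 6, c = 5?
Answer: 1953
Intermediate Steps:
f = -20 (f = Mul(-4, 5) = -20)
Function('Q')(k) = Mul(Pow(Add(1, k), -1), Add(5, k)) (Function('Q')(k) = Mul(Add(5, k), Pow(Add(1, k), -1)) = Mul(Pow(Add(1, k), -1), Add(5, k)))
R = -15 (R = Add(-20, Mul(Pow(Add(1, 0), -1), Add(5, 0))) = Add(-20, Mul(Pow(1, -1), 5)) = Add(-20, Mul(1, 5)) = Add(-20, 5) = -15)
Mul(63, Add(121, Mul(Function('N')(1), R))) = Mul(63, Add(121, Mul(6, -15))) = Mul(63, Add(121, -90)) = Mul(63, 31) = 1953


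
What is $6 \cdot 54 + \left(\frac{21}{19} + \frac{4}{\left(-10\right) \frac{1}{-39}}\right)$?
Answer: $\frac{32367}{95} \approx 340.71$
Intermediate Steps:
$6 \cdot 54 + \left(\frac{21}{19} + \frac{4}{\left(-10\right) \frac{1}{-39}}\right) = 324 + \left(21 \cdot \frac{1}{19} + \frac{4}{\left(-10\right) \left(- \frac{1}{39}\right)}\right) = 324 + \left(\frac{21}{19} + \frac{4}{\frac{10}{39}}\right) = 324 + \left(\frac{21}{19} + 4 \cdot \frac{39}{10}\right) = 324 + \left(\frac{21}{19} + \frac{78}{5}\right) = 324 + \frac{1587}{95} = \frac{32367}{95}$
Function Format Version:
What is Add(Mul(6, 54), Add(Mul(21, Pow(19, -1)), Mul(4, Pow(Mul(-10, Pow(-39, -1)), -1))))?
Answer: Rational(32367, 95) ≈ 340.71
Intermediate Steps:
Add(Mul(6, 54), Add(Mul(21, Pow(19, -1)), Mul(4, Pow(Mul(-10, Pow(-39, -1)), -1)))) = Add(324, Add(Mul(21, Rational(1, 19)), Mul(4, Pow(Mul(-10, Rational(-1, 39)), -1)))) = Add(324, Add(Rational(21, 19), Mul(4, Pow(Rational(10, 39), -1)))) = Add(324, Add(Rational(21, 19), Mul(4, Rational(39, 10)))) = Add(324, Add(Rational(21, 19), Rational(78, 5))) = Add(324, Rational(1587, 95)) = Rational(32367, 95)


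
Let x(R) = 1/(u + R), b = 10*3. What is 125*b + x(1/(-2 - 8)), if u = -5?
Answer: 191240/51 ≈ 3749.8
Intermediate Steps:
b = 30
x(R) = 1/(-5 + R)
125*b + x(1/(-2 - 8)) = 125*30 + 1/(-5 + 1/(-2 - 8)) = 3750 + 1/(-5 + 1/(-10)) = 3750 + 1/(-5 - ⅒) = 3750 + 1/(-51/10) = 3750 - 10/51 = 191240/51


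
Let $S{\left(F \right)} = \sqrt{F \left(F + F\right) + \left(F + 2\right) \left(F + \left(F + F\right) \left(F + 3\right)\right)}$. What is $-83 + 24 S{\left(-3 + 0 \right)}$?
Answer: $-83 + 24 \sqrt{21} \approx 26.982$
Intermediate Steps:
$S{\left(F \right)} = \sqrt{2 F^{2} + \left(2 + F\right) \left(F + 2 F \left(3 + F\right)\right)}$ ($S{\left(F \right)} = \sqrt{F 2 F + \left(2 + F\right) \left(F + 2 F \left(3 + F\right)\right)} = \sqrt{2 F^{2} + \left(2 + F\right) \left(F + 2 F \left(3 + F\right)\right)}$)
$-83 + 24 S{\left(-3 + 0 \right)} = -83 + 24 \sqrt{\left(-3 + 0\right) \left(14 + 2 \left(-3 + 0\right)^{2} + 13 \left(-3 + 0\right)\right)} = -83 + 24 \sqrt{- 3 \left(14 + 2 \left(-3\right)^{2} + 13 \left(-3\right)\right)} = -83 + 24 \sqrt{- 3 \left(14 + 2 \cdot 9 - 39\right)} = -83 + 24 \sqrt{- 3 \left(14 + 18 - 39\right)} = -83 + 24 \sqrt{\left(-3\right) \left(-7\right)} = -83 + 24 \sqrt{21}$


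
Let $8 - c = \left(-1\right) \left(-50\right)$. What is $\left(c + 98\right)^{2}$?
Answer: $3136$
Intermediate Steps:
$c = -42$ ($c = 8 - \left(-1\right) \left(-50\right) = 8 - 50 = -42$)
$\left(c + 98\right)^{2} = \left(-42 + 98\right)^{2} = 56^{2} = 3136$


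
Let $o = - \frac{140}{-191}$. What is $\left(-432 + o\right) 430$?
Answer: $- \frac{35419960}{191} \approx -1.8544 \cdot 10^{5}$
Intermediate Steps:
$o = \frac{140}{191}$ ($o = \left(-140\right) \left(- \frac{1}{191}\right) = \frac{140}{191} \approx 0.73298$)
$\left(-432 + o\right) 430 = \left(-432 + \frac{140}{191}\right) 430 = \left(- \frac{82372}{191}\right) 430 = - \frac{35419960}{191}$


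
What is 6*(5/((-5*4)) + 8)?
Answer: 93/2 ≈ 46.500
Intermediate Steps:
6*(5/((-5*4)) + 8) = 6*(5/(-20) + 8) = 6*(5*(-1/20) + 8) = 6*(-¼ + 8) = 6*(31/4) = 93/2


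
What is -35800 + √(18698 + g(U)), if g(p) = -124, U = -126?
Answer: -35800 + √18574 ≈ -35664.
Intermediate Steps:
-35800 + √(18698 + g(U)) = -35800 + √(18698 - 124) = -35800 + √18574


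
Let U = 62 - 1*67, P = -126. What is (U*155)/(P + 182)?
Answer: -775/56 ≈ -13.839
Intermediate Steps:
U = -5 (U = 62 - 67 = -5)
(U*155)/(P + 182) = (-5*155)/(-126 + 182) = -775/56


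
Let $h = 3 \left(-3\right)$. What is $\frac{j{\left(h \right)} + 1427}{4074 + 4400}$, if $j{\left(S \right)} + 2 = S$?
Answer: $\frac{708}{4237} \approx 0.1671$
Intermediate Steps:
$h = -9$
$j{\left(S \right)} = -2 + S$
$\frac{j{\left(h \right)} + 1427}{4074 + 4400} = \frac{\left(-2 - 9\right) + 1427}{4074 + 4400} = \frac{-11 + 1427}{8474} = 1416 \cdot \frac{1}{8474} = \frac{708}{4237}$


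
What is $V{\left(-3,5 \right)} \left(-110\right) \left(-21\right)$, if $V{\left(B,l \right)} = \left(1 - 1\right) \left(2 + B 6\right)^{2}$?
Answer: $0$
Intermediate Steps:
$V{\left(B,l \right)} = 0$ ($V{\left(B,l \right)} = 0 \left(2 + 6 B\right)^{2} = 0$)
$V{\left(-3,5 \right)} \left(-110\right) \left(-21\right) = 0 \left(-110\right) \left(-21\right) = 0 \left(-21\right) = 0$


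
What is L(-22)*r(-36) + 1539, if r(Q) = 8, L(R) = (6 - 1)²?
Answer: 1739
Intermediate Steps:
L(R) = 25 (L(R) = 5² = 25)
L(-22)*r(-36) + 1539 = 25*8 + 1539 = 200 + 1539 = 1739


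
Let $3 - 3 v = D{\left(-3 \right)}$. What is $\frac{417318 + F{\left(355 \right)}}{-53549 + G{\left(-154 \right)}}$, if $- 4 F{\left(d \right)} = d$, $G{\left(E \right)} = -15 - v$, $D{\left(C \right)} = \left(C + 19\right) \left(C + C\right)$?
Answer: $- \frac{1668917}{214388} \approx -7.7846$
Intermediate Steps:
$D{\left(C \right)} = 2 C \left(19 + C\right)$ ($D{\left(C \right)} = \left(19 + C\right) 2 C = 2 C \left(19 + C\right)$)
$v = 33$ ($v = 1 - \frac{2 \left(-3\right) \left(19 - 3\right)}{3} = 1 - \frac{2 \left(-3\right) 16}{3} = 1 - -32 = 1 + 32 = 33$)
$G{\left(E \right)} = -48$ ($G{\left(E \right)} = -15 - 33 = -48$)
$F{\left(d \right)} = - \frac{d}{4}$
$\frac{417318 + F{\left(355 \right)}}{-53549 + G{\left(-154 \right)}} = \frac{417318 - \frac{355}{4}}{-53549 - 48} = \frac{417318 - \frac{355}{4}}{-53597} = \frac{1668917}{4} \left(- \frac{1}{53597}\right) = - \frac{1668917}{214388}$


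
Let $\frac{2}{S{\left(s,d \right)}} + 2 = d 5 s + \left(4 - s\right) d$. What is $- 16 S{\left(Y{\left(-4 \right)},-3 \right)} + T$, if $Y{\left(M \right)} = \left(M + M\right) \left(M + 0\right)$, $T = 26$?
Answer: $\frac{5190}{199} \approx 26.08$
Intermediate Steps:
$Y{\left(M \right)} = 2 M^{2}$ ($Y{\left(M \right)} = 2 M M = 2 M^{2}$)
$S{\left(s,d \right)} = \frac{2}{-2 + d \left(4 - s\right) + 5 d s}$ ($S{\left(s,d \right)} = \frac{2}{-2 + \left(d 5 s + \left(4 - s\right) d\right)} = \frac{2}{-2 + \left(5 d s + d \left(4 - s\right)\right)} = \frac{2}{-2 + \left(d \left(4 - s\right) + 5 d s\right)} = \frac{2}{-2 + d \left(4 - s\right) + 5 d s}$)
$- 16 S{\left(Y{\left(-4 \right)},-3 \right)} + T = - \frac{16}{-1 + 2 \left(-3\right) + 2 \left(-3\right) 2 \left(-4\right)^{2}} + 26 = - \frac{16}{-1 - 6 + 2 \left(-3\right) 2 \cdot 16} + 26 = - \frac{16}{-1 - 6 + 2 \left(-3\right) 32} + 26 = - \frac{16}{-1 - 6 - 192} + 26 = - \frac{16}{-199} + 26 = \left(-16\right) \left(- \frac{1}{199}\right) + 26 = \frac{16}{199} + 26 = \frac{5190}{199}$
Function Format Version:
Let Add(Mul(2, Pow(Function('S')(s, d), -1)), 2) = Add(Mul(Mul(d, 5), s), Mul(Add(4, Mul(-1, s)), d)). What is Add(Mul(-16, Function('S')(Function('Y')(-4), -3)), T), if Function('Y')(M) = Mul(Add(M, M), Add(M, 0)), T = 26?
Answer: Rational(5190, 199) ≈ 26.080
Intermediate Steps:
Function('Y')(M) = Mul(2, Pow(M, 2)) (Function('Y')(M) = Mul(Mul(2, M), M) = Mul(2, Pow(M, 2)))
Function('S')(s, d) = Mul(2, Pow(Add(-2, Mul(d, Add(4, Mul(-1, s))), Mul(5, d, s)), -1)) (Function('S')(s, d) = Mul(2, Pow(Add(-2, Add(Mul(Mul(d, 5), s), Mul(Add(4, Mul(-1, s)), d))), -1)) = Mul(2, Pow(Add(-2, Add(Mul(Mul(5, d), s), Mul(d, Add(4, Mul(-1, s))))), -1)) = Mul(2, Pow(Add(-2, Add(Mul(5, d, s), Mul(d, Add(4, Mul(-1, s))))), -1)) = Mul(2, Pow(Add(-2, Add(Mul(d, Add(4, Mul(-1, s))), Mul(5, d, s))), -1)) = Mul(2, Pow(Add(-2, Mul(d, Add(4, Mul(-1, s))), Mul(5, d, s)), -1)))
Add(Mul(-16, Function('S')(Function('Y')(-4), -3)), T) = Add(Mul(-16, Pow(Add(-1, Mul(2, -3), Mul(2, -3, Mul(2, Pow(-4, 2)))), -1)), 26) = Add(Mul(-16, Pow(Add(-1, -6, Mul(2, -3, Mul(2, 16))), -1)), 26) = Add(Mul(-16, Pow(Add(-1, -6, Mul(2, -3, 32)), -1)), 26) = Add(Mul(-16, Pow(Add(-1, -6, -192), -1)), 26) = Add(Mul(-16, Pow(-199, -1)), 26) = Add(Mul(-16, Rational(-1, 199)), 26) = Add(Rational(16, 199), 26) = Rational(5190, 199)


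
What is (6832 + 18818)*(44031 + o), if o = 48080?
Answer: 2362647150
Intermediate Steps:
(6832 + 18818)*(44031 + o) = (6832 + 18818)*(44031 + 48080) = 25650*92111 = 2362647150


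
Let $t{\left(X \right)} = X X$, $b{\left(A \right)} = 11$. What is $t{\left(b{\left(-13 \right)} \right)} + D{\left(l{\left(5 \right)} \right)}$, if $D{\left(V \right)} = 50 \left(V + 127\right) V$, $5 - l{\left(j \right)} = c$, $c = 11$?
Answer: $-36179$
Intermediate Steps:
$l{\left(j \right)} = -6$ ($l{\left(j \right)} = 5 - 11 = -6$)
$t{\left(X \right)} = X^{2}$
$D{\left(V \right)} = V \left(6350 + 50 V\right)$ ($D{\left(V \right)} = 50 \left(127 + V\right) V = \left(6350 + 50 V\right) V = V \left(6350 + 50 V\right)$)
$t{\left(b{\left(-13 \right)} \right)} + D{\left(l{\left(5 \right)} \right)} = 11^{2} + 50 \left(-6\right) \left(127 - 6\right) = 121 + 50 \left(-6\right) 121 = 121 - 36300 = -36179$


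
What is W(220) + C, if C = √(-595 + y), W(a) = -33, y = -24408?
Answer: -33 + I*√25003 ≈ -33.0 + 158.12*I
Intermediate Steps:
C = I*√25003 (C = √(-595 - 24408) = √(-25003) = I*√25003 ≈ 158.12*I)
W(220) + C = -33 + I*√25003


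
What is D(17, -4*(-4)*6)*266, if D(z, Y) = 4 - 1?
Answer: 798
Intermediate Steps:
D(z, Y) = 3
D(17, -4*(-4)*6)*266 = 3*266 = 798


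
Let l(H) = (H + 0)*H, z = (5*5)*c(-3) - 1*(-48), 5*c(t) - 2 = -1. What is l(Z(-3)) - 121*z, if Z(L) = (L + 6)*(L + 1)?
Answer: -6377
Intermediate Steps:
Z(L) = (1 + L)*(6 + L) (Z(L) = (6 + L)*(1 + L) = (1 + L)*(6 + L))
c(t) = 1/5 (c(t) = 2/5 + (1/5)*(-1) = 2/5 - 1/5 = 1/5)
z = 53 (z = (5*5)*(1/5) - 1*(-48) = 25*(1/5) + 48 = 5 + 48 = 53)
l(H) = H**2 (l(H) = H*H = H**2)
l(Z(-3)) - 121*z = (6 + (-3)**2 + 7*(-3))**2 - 121*53 = (6 + 9 - 21)**2 - 6413 = (-6)**2 - 6413 = 36 - 6413 = -6377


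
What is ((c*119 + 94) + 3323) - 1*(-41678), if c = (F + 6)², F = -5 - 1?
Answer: 45095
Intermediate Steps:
F = -6
c = 0 (c = (-6 + 6)² = 0² = 0)
((c*119 + 94) + 3323) - 1*(-41678) = ((0*119 + 94) + 3323) - 1*(-41678) = ((0 + 94) + 3323) + 41678 = (94 + 3323) + 41678 = 3417 + 41678 = 45095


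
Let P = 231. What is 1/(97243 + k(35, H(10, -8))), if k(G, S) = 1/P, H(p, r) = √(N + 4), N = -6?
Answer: 231/22463134 ≈ 1.0284e-5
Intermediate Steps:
H(p, r) = I*√2 (H(p, r) = √(-6 + 4) = √(-2) = I*√2)
k(G, S) = 1/231
1/(97243 + k(35, H(10, -8))) = 1/(97243 + 1/231) = 1/(22463134/231) = 231/22463134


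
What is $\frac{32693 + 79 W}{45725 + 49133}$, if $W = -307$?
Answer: $\frac{4220}{47429} \approx 0.088975$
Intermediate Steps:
$\frac{32693 + 79 W}{45725 + 49133} = \frac{32693 + 79 \left(-307\right)}{45725 + 49133} = \frac{32693 - 24253}{94858} = 8440 \cdot \frac{1}{94858} = \frac{4220}{47429}$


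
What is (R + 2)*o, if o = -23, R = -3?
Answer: 23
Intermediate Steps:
(R + 2)*o = (-3 + 2)*(-23) = -1*(-23) = 23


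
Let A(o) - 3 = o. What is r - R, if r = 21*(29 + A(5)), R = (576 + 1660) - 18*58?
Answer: -415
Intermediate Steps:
A(o) = 3 + o
R = 1192 (R = 2236 - 1044 = 1192)
r = 777 (r = 21*(29 + (3 + 5)) = 21*(29 + 8) = 21*37 = 777)
r - R = 777 - 1*1192 = 777 - 1192 = -415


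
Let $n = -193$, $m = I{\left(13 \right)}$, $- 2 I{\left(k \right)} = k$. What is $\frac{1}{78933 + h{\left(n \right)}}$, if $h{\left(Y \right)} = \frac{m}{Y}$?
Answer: $\frac{386}{30468151} \approx 1.2669 \cdot 10^{-5}$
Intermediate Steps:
$I{\left(k \right)} = - \frac{k}{2}$
$m = - \frac{13}{2}$ ($m = \left(- \frac{1}{2}\right) 13 = - \frac{13}{2} \approx -6.5$)
$h{\left(Y \right)} = - \frac{13}{2 Y}$
$\frac{1}{78933 + h{\left(n \right)}} = \frac{1}{78933 - \frac{13}{2 \left(-193\right)}} = \frac{1}{78933 - - \frac{13}{386}} = \frac{1}{78933 + \frac{13}{386}} = \frac{1}{\frac{30468151}{386}} = \frac{386}{30468151}$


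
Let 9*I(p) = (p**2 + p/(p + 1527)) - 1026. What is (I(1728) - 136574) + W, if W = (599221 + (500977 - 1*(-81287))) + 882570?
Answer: 2451170219/1085 ≈ 2.2591e+6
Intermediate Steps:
I(p) = -114 + p**2/9 + p/(9*(1527 + p)) (I(p) = ((p**2 + p/(p + 1527)) - 1026)/9 = ((p**2 + p/(1527 + p)) - 1026)/9 = (-1026 + p**2 + p/(1527 + p))/9 = -114 + p**2/9 + p/(9*(1527 + p)))
W = 2064055 (W = (599221 + (500977 + 81287)) + 882570 = (599221 + 582264) + 882570 = 1181485 + 882570 = 2064055)
(I(1728) - 136574) + W = ((-1566702 + 1728**3 - 1025*1728 + 1527*1728**2)/(9*(1527 + 1728)) - 136574) + 2064055 = ((1/9)*(-1566702 + 5159780352 - 1771200 + 1527*2985984)/3255 - 136574) + 2064055 = ((1/9)*(1/3255)*(-1566702 + 5159780352 - 1771200 + 4559597568) - 136574) + 2064055 = ((1/9)*(1/3255)*9716040018 - 136574) + 2064055 = (359853334/1085 - 136574) + 2064055 = 211670544/1085 + 2064055 = 2451170219/1085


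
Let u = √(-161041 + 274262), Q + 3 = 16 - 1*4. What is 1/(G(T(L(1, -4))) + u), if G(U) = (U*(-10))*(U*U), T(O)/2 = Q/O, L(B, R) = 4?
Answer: -14580/11474489 - 16*√113221/11474489 ≈ -0.0017398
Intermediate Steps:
Q = 9 (Q = -3 + (16 - 1*4) = -3 + (16 - 4) = -3 + 12 = 9)
T(O) = 18/O (T(O) = 2*(9/O) = 18/O)
G(U) = -10*U³ (G(U) = (-10*U)*U² = -10*U³)
u = √113221 ≈ 336.48
1/(G(T(L(1, -4))) + u) = 1/(-10*(18/4)³ + √113221) = 1/(-10*(18*(¼))³ + √113221) = 1/(-10*(9/2)³ + √113221) = 1/(-10*729/8 + √113221) = 1/(-3645/4 + √113221)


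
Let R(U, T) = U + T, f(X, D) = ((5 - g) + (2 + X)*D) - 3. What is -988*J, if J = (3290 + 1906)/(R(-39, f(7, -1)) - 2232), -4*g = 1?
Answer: 6844864/3037 ≈ 2253.8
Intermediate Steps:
g = -1/4 (g = -1/4*1 = -1/4 ≈ -0.25000)
f(X, D) = 9/4 + D*(2 + X) (f(X, D) = ((5 - 1*(-1/4)) + (2 + X)*D) - 3 = ((5 + 1/4) + D*(2 + X)) - 3 = (21/4 + D*(2 + X)) - 3 = 9/4 + D*(2 + X))
R(U, T) = T + U
J = -6928/3037 (J = (3290 + 1906)/(((9/4 + 2*(-1) - 1*7) - 39) - 2232) = 5196/(((9/4 - 2 - 7) - 39) - 2232) = 5196/((-27/4 - 39) - 2232) = 5196/(-183/4 - 2232) = 5196/(-9111/4) = 5196*(-4/9111) = -6928/3037 ≈ -2.2812)
-988*J = -988*(-6928/3037) = 6844864/3037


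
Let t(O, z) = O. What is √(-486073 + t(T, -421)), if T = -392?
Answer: I*√486465 ≈ 697.47*I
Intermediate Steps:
√(-486073 + t(T, -421)) = √(-486073 - 392) = √(-486465) = I*√486465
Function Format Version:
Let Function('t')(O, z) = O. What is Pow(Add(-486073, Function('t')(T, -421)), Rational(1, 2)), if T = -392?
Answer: Mul(I, Pow(486465, Rational(1, 2))) ≈ Mul(697.47, I)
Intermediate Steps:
Pow(Add(-486073, Function('t')(T, -421)), Rational(1, 2)) = Pow(Add(-486073, -392), Rational(1, 2)) = Pow(-486465, Rational(1, 2)) = Mul(I, Pow(486465, Rational(1, 2)))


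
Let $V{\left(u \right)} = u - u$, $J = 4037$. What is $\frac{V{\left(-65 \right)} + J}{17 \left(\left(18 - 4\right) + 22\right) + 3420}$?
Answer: $\frac{4037}{4032} \approx 1.0012$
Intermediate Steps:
$V{\left(u \right)} = 0$
$\frac{V{\left(-65 \right)} + J}{17 \left(\left(18 - 4\right) + 22\right) + 3420} = \frac{0 + 4037}{17 \left(\left(18 - 4\right) + 22\right) + 3420} = \frac{4037}{17 \left(\left(18 - 4\right) + 22\right) + 3420} = \frac{4037}{17 \left(14 + 22\right) + 3420} = \frac{4037}{17 \cdot 36 + 3420} = \frac{4037}{612 + 3420} = \frac{4037}{4032}$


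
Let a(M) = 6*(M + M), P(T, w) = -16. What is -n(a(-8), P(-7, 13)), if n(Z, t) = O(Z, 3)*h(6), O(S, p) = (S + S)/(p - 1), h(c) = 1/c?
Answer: 16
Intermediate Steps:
a(M) = 12*M (a(M) = 6*(2*M) = 12*M)
h(c) = 1/c
O(S, p) = 2*S/(-1 + p) (O(S, p) = (2*S)/(-1 + p) = 2*S/(-1 + p))
n(Z, t) = Z/6 (n(Z, t) = (2*Z/(-1 + 3))/6 = (2*Z/2)*(⅙) = (2*Z*(½))*(⅙) = Z*(⅙) = Z/6)
-n(a(-8), P(-7, 13)) = -12*(-8)/6 = -(-96)/6 = -1*(-16) = 16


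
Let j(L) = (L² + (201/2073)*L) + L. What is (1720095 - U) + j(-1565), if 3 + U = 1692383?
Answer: 1710379270/691 ≈ 2.4752e+6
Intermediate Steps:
U = 1692380 (U = -3 + 1692383 = 1692380)
j(L) = L² + 758*L/691 (j(L) = (L² + (201*(1/2073))*L) + L = (L² + 67*L/691) + L = L² + 758*L/691)
(1720095 - U) + j(-1565) = (1720095 - 1*1692380) + (1/691)*(-1565)*(758 + 691*(-1565)) = (1720095 - 1692380) + (1/691)*(-1565)*(758 - 1081415) = 27715 + (1/691)*(-1565)*(-1080657) = 27715 + 1691228205/691 = 1710379270/691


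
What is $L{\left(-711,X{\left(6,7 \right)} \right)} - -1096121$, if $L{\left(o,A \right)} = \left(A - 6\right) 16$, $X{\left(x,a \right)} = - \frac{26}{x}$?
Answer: $\frac{3287867}{3} \approx 1.096 \cdot 10^{6}$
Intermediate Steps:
$L{\left(o,A \right)} = -96 + 16 A$ ($L{\left(o,A \right)} = \left(-6 + A\right) 16 = -96 + 16 A$)
$L{\left(-711,X{\left(6,7 \right)} \right)} - -1096121 = \left(-96 + 16 \left(- \frac{26}{6}\right)\right) - -1096121 = \left(-96 + 16 \left(\left(-26\right) \frac{1}{6}\right)\right) + 1096121 = \left(-96 + 16 \left(- \frac{13}{3}\right)\right) + 1096121 = \left(-96 - \frac{208}{3}\right) + 1096121 = - \frac{496}{3} + 1096121 = \frac{3287867}{3}$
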